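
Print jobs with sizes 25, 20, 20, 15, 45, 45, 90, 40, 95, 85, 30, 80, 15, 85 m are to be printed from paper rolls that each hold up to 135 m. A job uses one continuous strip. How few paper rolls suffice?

Total = 95 + 90 + 85 + 85 + 80 + 45 + 45 + 40 + 30 + 25 + 20 + 20 + 15 + 15 = 690 m.
Lower bound: ⌈690/135⌉ = 6 paper rolls.
A packing using 6 paper rolls:
  roll 1: 95 + 40 = 135
  roll 2: 90 + 45 = 135
  roll 3: 85 + 45 = 130
  roll 4: 85 + 30 + 20 = 135
  roll 5: 80 + 25 + 20 = 125
  roll 6: 15 + 15 = 30
This matches the lower bound, so 6 is optimal.

6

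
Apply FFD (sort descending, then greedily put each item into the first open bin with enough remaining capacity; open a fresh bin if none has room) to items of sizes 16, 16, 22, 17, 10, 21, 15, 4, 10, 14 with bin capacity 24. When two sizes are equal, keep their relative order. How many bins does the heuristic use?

8

Sorted descending: 22, 21, 17, 16, 16, 15, 14, 10, 10, 4.
  22 → bin 1 (new)  [load 22/24]
  21 → bin 2 (new)  [load 21/24]
  17 → bin 3 (new)  [load 17/24]
  16 → bin 4 (new)  [load 16/24]
  16 → bin 5 (new)  [load 16/24]
  15 → bin 6 (new)  [load 15/24]
  14 → bin 7 (new)  [load 14/24]
  10 → bin 7  [load 24/24]
  10 → bin 8 (new)  [load 10/24]
  4 → bin 3  [load 21/24]
8 bins opened.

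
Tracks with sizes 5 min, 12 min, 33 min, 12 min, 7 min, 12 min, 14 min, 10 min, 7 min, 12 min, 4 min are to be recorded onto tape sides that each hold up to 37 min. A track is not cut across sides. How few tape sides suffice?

Total = 33 + 14 + 12 + 12 + 12 + 12 + 10 + 7 + 7 + 5 + 4 = 128 min.
Lower bound: ⌈128/37⌉ = 4 tape sides.
A packing using 4 tape sides:
  side 1: 33 + 4 = 37
  side 2: 14 + 12 + 10 = 36
  side 3: 12 + 12 + 12 = 36
  side 4: 7 + 7 + 5 = 19
This matches the lower bound, so 4 is optimal.

4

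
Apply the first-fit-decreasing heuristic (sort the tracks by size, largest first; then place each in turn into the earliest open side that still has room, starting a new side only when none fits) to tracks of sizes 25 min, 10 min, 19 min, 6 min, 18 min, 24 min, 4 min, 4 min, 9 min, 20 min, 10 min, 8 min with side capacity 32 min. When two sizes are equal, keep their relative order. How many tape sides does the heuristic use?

Sorted descending: 25, 24, 20, 19, 18, 10, 10, 9, 8, 6, 4, 4.
  25 → side 1 (new)  [load 25/32]
  24 → side 2 (new)  [load 24/32]
  20 → side 3 (new)  [load 20/32]
  19 → side 4 (new)  [load 19/32]
  18 → side 5 (new)  [load 18/32]
  10 → side 3  [load 30/32]
  10 → side 4  [load 29/32]
  9 → side 5  [load 27/32]
  8 → side 2  [load 32/32]
  6 → side 1  [load 31/32]
  4 → side 5  [load 31/32]
  4 → side 6 (new)  [load 4/32]
6 tape sides opened.

6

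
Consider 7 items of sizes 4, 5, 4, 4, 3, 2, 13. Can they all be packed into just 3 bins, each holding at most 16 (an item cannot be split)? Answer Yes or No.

A valid assignment using 3 bins:
  bin 1: 13 + 3 = 16
  bin 2: 5 + 4 + 4 + 2 = 15
  bin 3: 4 = 4
Every load is within 16, so 3 bins suffice.

Yes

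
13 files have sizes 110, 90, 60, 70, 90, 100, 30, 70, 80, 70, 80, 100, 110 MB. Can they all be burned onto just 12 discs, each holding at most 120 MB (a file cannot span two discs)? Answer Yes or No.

Yes

A valid assignment using 12 discs:
  disc 1: 110 = 110
  disc 2: 110 = 110
  disc 3: 100 = 100
  disc 4: 100 = 100
  disc 5: 90 + 30 = 120
  disc 6: 90 = 90
  disc 7: 80 = 80
  disc 8: 80 = 80
  disc 9: 70 = 70
  disc 10: 70 = 70
  disc 11: 70 = 70
  disc 12: 60 = 60
Every load is within 120 MB, so 12 discs suffice.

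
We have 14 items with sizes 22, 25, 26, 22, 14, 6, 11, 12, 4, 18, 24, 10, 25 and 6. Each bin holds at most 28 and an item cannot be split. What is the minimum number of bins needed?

Total = 26 + 25 + 25 + 24 + 22 + 22 + 18 + 14 + 12 + 11 + 10 + 6 + 6 + 4 = 225.
Lower bound: ⌈225/28⌉ = 9 bins.
A packing using 9 bins:
  bin 1: 26 = 26
  bin 2: 25 = 25
  bin 3: 25 = 25
  bin 4: 24 + 4 = 28
  bin 5: 22 + 6 = 28
  bin 6: 22 + 6 = 28
  bin 7: 18 + 10 = 28
  bin 8: 14 + 12 = 26
  bin 9: 11 = 11
This matches the lower bound, so 9 is optimal.

9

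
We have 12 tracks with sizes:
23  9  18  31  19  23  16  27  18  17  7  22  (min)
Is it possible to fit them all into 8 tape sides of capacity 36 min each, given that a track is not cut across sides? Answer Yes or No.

A valid assignment using 8 tape sides:
  side 1: 31 = 31
  side 2: 27 + 9 = 36
  side 3: 23 + 7 = 30
  side 4: 23 = 23
  side 5: 22 = 22
  side 6: 19 + 17 = 36
  side 7: 18 + 18 = 36
  side 8: 16 = 16
Every load is within 36 min, so 8 tape sides suffice.

Yes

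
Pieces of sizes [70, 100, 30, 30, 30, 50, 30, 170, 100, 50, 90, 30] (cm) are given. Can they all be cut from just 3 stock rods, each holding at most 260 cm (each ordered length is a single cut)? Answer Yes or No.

Yes

A valid assignment using 3 stock rods:
  stock rod 1: 170 + 90 = 260
  stock rod 2: 100 + 100 + 30 + 30 = 260
  stock rod 3: 70 + 50 + 50 + 30 + 30 + 30 = 260
Every load is within 260 cm, so 3 stock rods suffice.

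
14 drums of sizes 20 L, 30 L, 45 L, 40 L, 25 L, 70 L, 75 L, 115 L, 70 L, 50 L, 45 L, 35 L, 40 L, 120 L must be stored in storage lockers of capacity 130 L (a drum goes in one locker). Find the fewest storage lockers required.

7

Total = 120 + 115 + 75 + 70 + 70 + 50 + 45 + 45 + 40 + 40 + 35 + 30 + 25 + 20 = 780 L.
Lower bound: ⌈780/130⌉ = 6 storage lockers.
A packing using 7 storage lockers:
  locker 1: 120 = 120
  locker 2: 115 = 115
  locker 3: 75 + 50 = 125
  locker 4: 70 + 45 = 115
  locker 5: 70 + 45 = 115
  locker 6: 40 + 40 + 35 = 115
  locker 7: 30 + 25 + 20 = 75
No arrangement into 6 storage lockers stays within capacity, so 7 is optimal.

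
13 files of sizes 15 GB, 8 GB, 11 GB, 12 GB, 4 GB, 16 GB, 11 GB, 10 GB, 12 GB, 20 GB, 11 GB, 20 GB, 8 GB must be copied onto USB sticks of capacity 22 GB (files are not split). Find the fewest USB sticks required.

8

Total = 20 + 20 + 16 + 15 + 12 + 12 + 11 + 11 + 11 + 10 + 8 + 8 + 4 = 158 GB.
Lower bound: ⌈158/22⌉ = 8 USB sticks.
A packing using 8 USB sticks:
  USB stick 1: 20 = 20
  USB stick 2: 20 = 20
  USB stick 3: 16 + 4 = 20
  USB stick 4: 15 = 15
  USB stick 5: 12 + 10 = 22
  USB stick 6: 12 + 8 = 20
  USB stick 7: 11 + 11 = 22
  USB stick 8: 11 + 8 = 19
This matches the lower bound, so 8 is optimal.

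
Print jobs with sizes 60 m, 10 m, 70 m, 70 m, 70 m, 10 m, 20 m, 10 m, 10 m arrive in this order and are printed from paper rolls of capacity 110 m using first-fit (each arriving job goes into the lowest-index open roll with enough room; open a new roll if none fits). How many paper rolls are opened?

  60 → roll 1 (new)  [load 60/110]
  10 → roll 1  [load 70/110]
  70 → roll 2 (new)  [load 70/110]
  70 → roll 3 (new)  [load 70/110]
  70 → roll 4 (new)  [load 70/110]
  10 → roll 1  [load 80/110]
  20 → roll 1  [load 100/110]
  10 → roll 1  [load 110/110]
  10 → roll 2  [load 80/110]
4 paper rolls opened.

4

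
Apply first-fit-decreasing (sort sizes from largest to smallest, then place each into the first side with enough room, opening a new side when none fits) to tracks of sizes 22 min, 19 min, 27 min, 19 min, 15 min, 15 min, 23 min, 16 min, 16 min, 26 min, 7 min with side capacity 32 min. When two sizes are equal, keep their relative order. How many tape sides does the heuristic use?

Sorted descending: 27, 26, 23, 22, 19, 19, 16, 16, 15, 15, 7.
  27 → side 1 (new)  [load 27/32]
  26 → side 2 (new)  [load 26/32]
  23 → side 3 (new)  [load 23/32]
  22 → side 4 (new)  [load 22/32]
  19 → side 5 (new)  [load 19/32]
  19 → side 6 (new)  [load 19/32]
  16 → side 7 (new)  [load 16/32]
  16 → side 7  [load 32/32]
  15 → side 8 (new)  [load 15/32]
  15 → side 8  [load 30/32]
  7 → side 3  [load 30/32]
8 tape sides opened.

8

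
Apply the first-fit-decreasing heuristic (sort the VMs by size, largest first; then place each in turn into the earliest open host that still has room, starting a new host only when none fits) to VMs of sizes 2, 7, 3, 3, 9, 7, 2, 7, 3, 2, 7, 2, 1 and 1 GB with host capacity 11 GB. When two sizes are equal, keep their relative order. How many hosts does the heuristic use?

Sorted descending: 9, 7, 7, 7, 7, 3, 3, 3, 2, 2, 2, 2, 1, 1.
  9 → host 1 (new)  [load 9/11]
  7 → host 2 (new)  [load 7/11]
  7 → host 3 (new)  [load 7/11]
  7 → host 4 (new)  [load 7/11]
  7 → host 5 (new)  [load 7/11]
  3 → host 2  [load 10/11]
  3 → host 3  [load 10/11]
  3 → host 4  [load 10/11]
  2 → host 1  [load 11/11]
  2 → host 5  [load 9/11]
  2 → host 5  [load 11/11]
  2 → host 6 (new)  [load 2/11]
  1 → host 2  [load 11/11]
  1 → host 3  [load 11/11]
6 hosts opened.

6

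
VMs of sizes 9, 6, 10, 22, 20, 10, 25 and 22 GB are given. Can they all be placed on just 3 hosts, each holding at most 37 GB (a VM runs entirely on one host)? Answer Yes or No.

Total = 124 GB; ⌈124/37⌉ = 4.
At least 4 hosts are required, but only 3 are allowed.

No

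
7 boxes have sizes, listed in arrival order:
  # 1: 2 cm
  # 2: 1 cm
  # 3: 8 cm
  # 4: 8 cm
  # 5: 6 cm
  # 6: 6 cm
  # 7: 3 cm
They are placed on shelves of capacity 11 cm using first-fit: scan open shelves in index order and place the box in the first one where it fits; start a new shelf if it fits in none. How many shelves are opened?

  2 → shelf 1 (new)  [load 2/11]
  1 → shelf 1  [load 3/11]
  8 → shelf 1  [load 11/11]
  8 → shelf 2 (new)  [load 8/11]
  6 → shelf 3 (new)  [load 6/11]
  6 → shelf 4 (new)  [load 6/11]
  3 → shelf 2  [load 11/11]
4 shelves opened.

4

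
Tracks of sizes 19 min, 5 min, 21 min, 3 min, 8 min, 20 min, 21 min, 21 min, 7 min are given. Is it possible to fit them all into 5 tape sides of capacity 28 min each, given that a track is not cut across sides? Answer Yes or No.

Yes

A valid assignment using 5 tape sides:
  side 1: 21 + 7 = 28
  side 2: 21 + 5 = 26
  side 3: 21 + 3 = 24
  side 4: 20 + 8 = 28
  side 5: 19 = 19
Every load is within 28 min, so 5 tape sides suffice.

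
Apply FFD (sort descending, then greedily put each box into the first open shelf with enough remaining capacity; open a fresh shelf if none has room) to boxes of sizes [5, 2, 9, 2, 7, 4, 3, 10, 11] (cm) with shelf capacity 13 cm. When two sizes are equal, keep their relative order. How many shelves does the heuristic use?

Sorted descending: 11, 10, 9, 7, 5, 4, 3, 2, 2.
  11 → shelf 1 (new)  [load 11/13]
  10 → shelf 2 (new)  [load 10/13]
  9 → shelf 3 (new)  [load 9/13]
  7 → shelf 4 (new)  [load 7/13]
  5 → shelf 4  [load 12/13]
  4 → shelf 3  [load 13/13]
  3 → shelf 2  [load 13/13]
  2 → shelf 1  [load 13/13]
  2 → shelf 5 (new)  [load 2/13]
5 shelves opened.

5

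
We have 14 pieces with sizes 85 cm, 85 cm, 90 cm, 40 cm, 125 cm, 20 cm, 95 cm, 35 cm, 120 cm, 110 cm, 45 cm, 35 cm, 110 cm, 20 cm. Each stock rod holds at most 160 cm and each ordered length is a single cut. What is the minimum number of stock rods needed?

Total = 125 + 120 + 110 + 110 + 95 + 90 + 85 + 85 + 45 + 40 + 35 + 35 + 20 + 20 = 1015 cm.
Lower bound: ⌈1015/160⌉ = 7 stock rods.
Also, 8 pieces each exceed 80 cm, and no two of those can share a stock rod, so at least 8 stock rods are needed.
A packing using 8 stock rods:
  stock rod 1: 125 + 35 = 160
  stock rod 2: 120 + 40 = 160
  stock rod 3: 110 + 45 = 155
  stock rod 4: 110 + 35 = 145
  stock rod 5: 95 + 20 + 20 = 135
  stock rod 6: 90 = 90
  stock rod 7: 85 = 85
  stock rod 8: 85 = 85
This matches the lower bound, so 8 is optimal.

8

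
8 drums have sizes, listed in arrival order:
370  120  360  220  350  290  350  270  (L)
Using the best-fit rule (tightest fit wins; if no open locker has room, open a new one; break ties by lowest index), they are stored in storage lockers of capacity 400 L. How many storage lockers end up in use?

  370 → locker 1 (new)  [load 370/400]
  120 → locker 2 (new)  [load 120/400]
  360 → locker 3 (new)  [load 360/400]
  220 → locker 2  [load 340/400]
  350 → locker 4 (new)  [load 350/400]
  290 → locker 5 (new)  [load 290/400]
  350 → locker 6 (new)  [load 350/400]
  270 → locker 7 (new)  [load 270/400]
7 storage lockers opened.

7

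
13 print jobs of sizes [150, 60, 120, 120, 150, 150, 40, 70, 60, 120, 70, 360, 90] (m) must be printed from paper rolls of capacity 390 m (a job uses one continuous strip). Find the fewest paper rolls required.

5

Total = 360 + 150 + 150 + 150 + 120 + 120 + 120 + 90 + 70 + 70 + 60 + 60 + 40 = 1560 m.
Lower bound: ⌈1560/390⌉ = 4 paper rolls.
A packing using 5 paper rolls:
  roll 1: 360 = 360
  roll 2: 150 + 150 + 90 = 390
  roll 3: 150 + 120 + 120 = 390
  roll 4: 120 + 70 + 70 + 60 + 60 = 380
  roll 5: 40 = 40
No arrangement into 4 paper rolls stays within capacity, so 5 is optimal.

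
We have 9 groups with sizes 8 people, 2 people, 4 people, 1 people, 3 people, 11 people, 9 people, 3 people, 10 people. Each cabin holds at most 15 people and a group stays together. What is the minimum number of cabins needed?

4

Total = 11 + 10 + 9 + 8 + 4 + 3 + 3 + 2 + 1 = 51 people.
Lower bound: ⌈51/15⌉ = 4 cabins.
A packing using 4 cabins:
  cabin 1: 11 + 4 = 15
  cabin 2: 10 + 3 + 2 = 15
  cabin 3: 9 + 3 + 1 = 13
  cabin 4: 8 = 8
This matches the lower bound, so 4 is optimal.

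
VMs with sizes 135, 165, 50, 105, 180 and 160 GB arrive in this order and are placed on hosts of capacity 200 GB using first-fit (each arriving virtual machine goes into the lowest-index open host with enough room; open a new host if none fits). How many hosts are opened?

5

  135 → host 1 (new)  [load 135/200]
  165 → host 2 (new)  [load 165/200]
  50 → host 1  [load 185/200]
  105 → host 3 (new)  [load 105/200]
  180 → host 4 (new)  [load 180/200]
  160 → host 5 (new)  [load 160/200]
5 hosts opened.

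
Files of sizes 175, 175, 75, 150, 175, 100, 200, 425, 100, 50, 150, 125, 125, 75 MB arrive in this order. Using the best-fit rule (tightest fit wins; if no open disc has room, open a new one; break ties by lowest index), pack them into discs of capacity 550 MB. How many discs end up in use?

4

  175 → disc 1 (new)  [load 175/550]
  175 → disc 1  [load 350/550]
  75 → disc 1  [load 425/550]
  150 → disc 2 (new)  [load 150/550]
  175 → disc 2  [load 325/550]
  100 → disc 1  [load 525/550]
  200 → disc 2  [load 525/550]
  425 → disc 3 (new)  [load 425/550]
  100 → disc 3  [load 525/550]
  50 → disc 4 (new)  [load 50/550]
  150 → disc 4  [load 200/550]
  125 → disc 4  [load 325/550]
  125 → disc 4  [load 450/550]
  75 → disc 4  [load 525/550]
4 discs opened.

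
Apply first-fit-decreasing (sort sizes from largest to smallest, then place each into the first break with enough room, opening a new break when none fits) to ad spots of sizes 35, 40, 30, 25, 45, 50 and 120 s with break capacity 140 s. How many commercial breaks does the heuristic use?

3

Sorted descending: 120, 50, 45, 40, 35, 30, 25.
  120 → break 1 (new)  [load 120/140]
  50 → break 2 (new)  [load 50/140]
  45 → break 2  [load 95/140]
  40 → break 2  [load 135/140]
  35 → break 3 (new)  [load 35/140]
  30 → break 3  [load 65/140]
  25 → break 3  [load 90/140]
3 commercial breaks opened.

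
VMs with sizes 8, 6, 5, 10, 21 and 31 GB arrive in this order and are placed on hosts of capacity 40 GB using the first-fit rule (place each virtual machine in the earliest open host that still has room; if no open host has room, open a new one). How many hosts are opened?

3

  8 → host 1 (new)  [load 8/40]
  6 → host 1  [load 14/40]
  5 → host 1  [load 19/40]
  10 → host 1  [load 29/40]
  21 → host 2 (new)  [load 21/40]
  31 → host 3 (new)  [load 31/40]
3 hosts opened.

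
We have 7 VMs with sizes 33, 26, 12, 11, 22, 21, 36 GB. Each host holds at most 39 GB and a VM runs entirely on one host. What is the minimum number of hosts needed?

Total = 36 + 33 + 26 + 22 + 21 + 12 + 11 = 161 GB.
Lower bound: ⌈161/39⌉ = 5 hosts.
A packing using 5 hosts:
  host 1: 36 = 36
  host 2: 33 = 33
  host 3: 26 + 12 = 38
  host 4: 22 + 11 = 33
  host 5: 21 = 21
This matches the lower bound, so 5 is optimal.

5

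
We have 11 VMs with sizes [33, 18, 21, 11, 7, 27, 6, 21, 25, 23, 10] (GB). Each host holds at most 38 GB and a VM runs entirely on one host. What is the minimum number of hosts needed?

Total = 33 + 27 + 25 + 23 + 21 + 21 + 18 + 11 + 10 + 7 + 6 = 202 GB.
Lower bound: ⌈202/38⌉ = 6 hosts.
A packing using 7 hosts:
  host 1: 33 = 33
  host 2: 27 + 11 = 38
  host 3: 25 + 10 = 35
  host 4: 23 + 7 + 6 = 36
  host 5: 21 = 21
  host 6: 21 = 21
  host 7: 18 = 18
No arrangement into 6 hosts stays within capacity, so 7 is optimal.

7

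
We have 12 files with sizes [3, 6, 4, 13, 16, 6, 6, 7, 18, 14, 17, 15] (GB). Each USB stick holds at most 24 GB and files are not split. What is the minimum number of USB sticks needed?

6

Total = 18 + 17 + 16 + 15 + 14 + 13 + 7 + 6 + 6 + 6 + 4 + 3 = 125 GB.
Lower bound: ⌈125/24⌉ = 6 USB sticks.
A packing using 6 USB sticks:
  USB stick 1: 18 + 6 = 24
  USB stick 2: 17 + 7 = 24
  USB stick 3: 16 + 6 = 22
  USB stick 4: 15 + 6 + 3 = 24
  USB stick 5: 14 + 4 = 18
  USB stick 6: 13 = 13
This matches the lower bound, so 6 is optimal.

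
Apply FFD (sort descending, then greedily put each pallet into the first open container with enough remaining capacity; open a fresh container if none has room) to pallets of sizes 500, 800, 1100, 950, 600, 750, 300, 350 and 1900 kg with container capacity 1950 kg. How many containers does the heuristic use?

Sorted descending: 1900, 1100, 950, 800, 750, 600, 500, 350, 300.
  1900 → container 1 (new)  [load 1900/1950]
  1100 → container 2 (new)  [load 1100/1950]
  950 → container 3 (new)  [load 950/1950]
  800 → container 2  [load 1900/1950]
  750 → container 3  [load 1700/1950]
  600 → container 4 (new)  [load 600/1950]
  500 → container 4  [load 1100/1950]
  350 → container 4  [load 1450/1950]
  300 → container 4  [load 1750/1950]
4 containers opened.

4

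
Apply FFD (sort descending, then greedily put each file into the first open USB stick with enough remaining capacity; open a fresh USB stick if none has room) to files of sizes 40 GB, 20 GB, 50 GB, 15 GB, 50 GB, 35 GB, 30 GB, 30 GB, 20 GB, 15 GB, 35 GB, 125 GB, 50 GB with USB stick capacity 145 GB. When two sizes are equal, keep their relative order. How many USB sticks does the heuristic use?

Sorted descending: 125, 50, 50, 50, 40, 35, 35, 30, 30, 20, 20, 15, 15.
  125 → USB stick 1 (new)  [load 125/145]
  50 → USB stick 2 (new)  [load 50/145]
  50 → USB stick 2  [load 100/145]
  50 → USB stick 3 (new)  [load 50/145]
  40 → USB stick 2  [load 140/145]
  35 → USB stick 3  [load 85/145]
  35 → USB stick 3  [load 120/145]
  30 → USB stick 4 (new)  [load 30/145]
  30 → USB stick 4  [load 60/145]
  20 → USB stick 1  [load 145/145]
  20 → USB stick 3  [load 140/145]
  15 → USB stick 4  [load 75/145]
  15 → USB stick 4  [load 90/145]
4 USB sticks opened.

4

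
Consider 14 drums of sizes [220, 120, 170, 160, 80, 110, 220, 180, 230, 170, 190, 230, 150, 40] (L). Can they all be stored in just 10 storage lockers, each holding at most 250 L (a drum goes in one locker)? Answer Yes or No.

No

Total = 2270 L; ⌈2270/250⌉ = 10.
The bound of 10 does not rule out 10, but exhaustive search shows no assignment into 10 storage lockers of capacity 250 L exists — the minimum is 11.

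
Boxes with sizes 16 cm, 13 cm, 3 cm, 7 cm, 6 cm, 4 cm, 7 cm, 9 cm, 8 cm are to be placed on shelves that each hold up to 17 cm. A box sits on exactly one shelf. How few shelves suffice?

5

Total = 16 + 13 + 9 + 8 + 7 + 7 + 6 + 4 + 3 = 73 cm.
Lower bound: ⌈73/17⌉ = 5 shelves.
A packing using 5 shelves:
  shelf 1: 16 = 16
  shelf 2: 13 + 4 = 17
  shelf 3: 9 + 8 = 17
  shelf 4: 7 + 7 + 3 = 17
  shelf 5: 6 = 6
This matches the lower bound, so 5 is optimal.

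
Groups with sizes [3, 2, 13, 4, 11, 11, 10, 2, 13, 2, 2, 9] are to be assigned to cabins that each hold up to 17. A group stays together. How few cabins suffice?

6

Total = 13 + 13 + 11 + 11 + 10 + 9 + 4 + 3 + 2 + 2 + 2 + 2 = 82.
Lower bound: ⌈82/17⌉ = 5 cabins.
Also, 6 groups each exceed 17/2, and no two of those can share a cabin, so at least 6 cabins are needed.
A packing using 6 cabins:
  cabin 1: 13 + 4 = 17
  cabin 2: 13 + 3 = 16
  cabin 3: 11 + 2 + 2 + 2 = 17
  cabin 4: 11 + 2 = 13
  cabin 5: 10 = 10
  cabin 6: 9 = 9
This matches the lower bound, so 6 is optimal.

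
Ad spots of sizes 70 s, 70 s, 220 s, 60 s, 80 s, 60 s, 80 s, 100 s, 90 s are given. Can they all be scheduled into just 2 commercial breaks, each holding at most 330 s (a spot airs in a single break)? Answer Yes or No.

No

Total = 830 s; ⌈830/330⌉ = 3.
At least 3 commercial breaks are required, but only 2 are allowed.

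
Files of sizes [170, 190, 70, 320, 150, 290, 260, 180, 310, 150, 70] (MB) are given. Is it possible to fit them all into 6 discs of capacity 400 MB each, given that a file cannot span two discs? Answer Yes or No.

Total = 2160 MB; ⌈2160/400⌉ = 6.
The bound of 6 does not rule out 6, but exhaustive search shows no assignment into 6 discs of capacity 400 MB exists — the minimum is 7.

No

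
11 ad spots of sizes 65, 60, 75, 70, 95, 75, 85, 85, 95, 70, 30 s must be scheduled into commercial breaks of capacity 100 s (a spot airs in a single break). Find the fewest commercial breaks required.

Total = 95 + 95 + 85 + 85 + 75 + 75 + 70 + 70 + 65 + 60 + 30 = 805 s.
Lower bound: ⌈805/100⌉ = 9 commercial breaks.
Also, 10 ad spots each exceed 50 s, and no two of those can share a break, so at least 10 commercial breaks are needed.
A packing using 10 commercial breaks:
  break 1: 95 = 95
  break 2: 95 = 95
  break 3: 85 = 85
  break 4: 85 = 85
  break 5: 75 = 75
  break 6: 75 = 75
  break 7: 70 + 30 = 100
  break 8: 70 = 70
  break 9: 65 = 65
  break 10: 60 = 60
This matches the lower bound, so 10 is optimal.

10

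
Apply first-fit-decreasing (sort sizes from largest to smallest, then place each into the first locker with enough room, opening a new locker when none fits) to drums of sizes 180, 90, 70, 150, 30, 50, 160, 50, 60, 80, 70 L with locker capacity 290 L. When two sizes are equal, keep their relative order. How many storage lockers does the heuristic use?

Sorted descending: 180, 160, 150, 90, 80, 70, 70, 60, 50, 50, 30.
  180 → locker 1 (new)  [load 180/290]
  160 → locker 2 (new)  [load 160/290]
  150 → locker 3 (new)  [load 150/290]
  90 → locker 1  [load 270/290]
  80 → locker 2  [load 240/290]
  70 → locker 3  [load 220/290]
  70 → locker 3  [load 290/290]
  60 → locker 4 (new)  [load 60/290]
  50 → locker 2  [load 290/290]
  50 → locker 4  [load 110/290]
  30 → locker 4  [load 140/290]
4 storage lockers opened.

4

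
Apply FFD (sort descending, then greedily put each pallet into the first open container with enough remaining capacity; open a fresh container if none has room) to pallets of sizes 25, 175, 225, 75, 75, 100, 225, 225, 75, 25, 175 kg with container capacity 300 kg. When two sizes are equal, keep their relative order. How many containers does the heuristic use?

Sorted descending: 225, 225, 225, 175, 175, 100, 75, 75, 75, 25, 25.
  225 → container 1 (new)  [load 225/300]
  225 → container 2 (new)  [load 225/300]
  225 → container 3 (new)  [load 225/300]
  175 → container 4 (new)  [load 175/300]
  175 → container 5 (new)  [load 175/300]
  100 → container 4  [load 275/300]
  75 → container 1  [load 300/300]
  75 → container 2  [load 300/300]
  75 → container 3  [load 300/300]
  25 → container 4  [load 300/300]
  25 → container 5  [load 200/300]
5 containers opened.

5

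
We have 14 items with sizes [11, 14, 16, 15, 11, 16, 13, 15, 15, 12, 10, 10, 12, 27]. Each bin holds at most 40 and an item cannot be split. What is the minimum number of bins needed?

5

Total = 27 + 16 + 16 + 15 + 15 + 15 + 14 + 13 + 12 + 12 + 11 + 11 + 10 + 10 = 197.
Lower bound: ⌈197/40⌉ = 5 bins.
A packing using 5 bins:
  bin 1: 27 + 13 = 40
  bin 2: 16 + 14 + 10 = 40
  bin 3: 16 + 12 + 12 = 40
  bin 4: 15 + 15 + 10 = 40
  bin 5: 15 + 11 + 11 = 37
This matches the lower bound, so 5 is optimal.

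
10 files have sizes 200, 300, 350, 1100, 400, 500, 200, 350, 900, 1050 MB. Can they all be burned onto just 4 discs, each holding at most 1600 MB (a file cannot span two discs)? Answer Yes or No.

Yes

A valid assignment using 4 discs:
  disc 1: 1100 + 500 = 1600
  disc 2: 1050 + 400 = 1450
  disc 3: 900 + 350 + 350 = 1600
  disc 4: 300 + 200 + 200 = 700
Every load is within 1600 MB, so 4 discs suffice.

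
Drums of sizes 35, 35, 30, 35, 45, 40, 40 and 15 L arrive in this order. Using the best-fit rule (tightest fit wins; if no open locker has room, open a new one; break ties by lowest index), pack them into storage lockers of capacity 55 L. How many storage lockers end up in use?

  35 → locker 1 (new)  [load 35/55]
  35 → locker 2 (new)  [load 35/55]
  30 → locker 3 (new)  [load 30/55]
  35 → locker 4 (new)  [load 35/55]
  45 → locker 5 (new)  [load 45/55]
  40 → locker 6 (new)  [load 40/55]
  40 → locker 7 (new)  [load 40/55]
  15 → locker 6  [load 55/55]
7 storage lockers opened.

7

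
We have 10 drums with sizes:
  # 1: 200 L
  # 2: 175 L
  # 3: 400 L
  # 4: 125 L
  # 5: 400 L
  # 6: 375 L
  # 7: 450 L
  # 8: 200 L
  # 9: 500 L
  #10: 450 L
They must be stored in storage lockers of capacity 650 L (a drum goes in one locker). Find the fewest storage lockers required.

Total = 500 + 450 + 450 + 400 + 400 + 375 + 200 + 200 + 175 + 125 = 3275 L.
Lower bound: ⌈3275/650⌉ = 6 storage lockers.
A packing using 6 storage lockers:
  locker 1: 500 + 125 = 625
  locker 2: 450 + 200 = 650
  locker 3: 450 + 200 = 650
  locker 4: 400 + 175 = 575
  locker 5: 400 = 400
  locker 6: 375 = 375
This matches the lower bound, so 6 is optimal.

6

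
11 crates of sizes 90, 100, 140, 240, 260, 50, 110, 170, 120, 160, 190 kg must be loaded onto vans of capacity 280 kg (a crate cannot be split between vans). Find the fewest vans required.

Total = 260 + 240 + 190 + 170 + 160 + 140 + 120 + 110 + 100 + 90 + 50 = 1630 kg.
Lower bound: ⌈1630/280⌉ = 6 vans.
A packing using 7 vans:
  van 1: 260 = 260
  van 2: 240 = 240
  van 3: 190 + 90 = 280
  van 4: 170 + 110 = 280
  van 5: 160 + 120 = 280
  van 6: 140 + 100 = 240
  van 7: 50 = 50
No arrangement into 6 vans stays within capacity, so 7 is optimal.

7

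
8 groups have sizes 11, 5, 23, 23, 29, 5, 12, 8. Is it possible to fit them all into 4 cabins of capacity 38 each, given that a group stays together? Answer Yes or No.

Yes

A valid assignment using 4 cabins:
  cabin 1: 29 + 8 = 37
  cabin 2: 23 + 12 = 35
  cabin 3: 23 + 11 = 34
  cabin 4: 5 + 5 = 10
Every load is within 38, so 4 cabins suffice.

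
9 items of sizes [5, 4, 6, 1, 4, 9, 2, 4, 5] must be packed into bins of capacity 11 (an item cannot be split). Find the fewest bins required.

Total = 9 + 6 + 5 + 5 + 4 + 4 + 4 + 2 + 1 = 40.
Lower bound: ⌈40/11⌉ = 4 bins.
A packing using 4 bins:
  bin 1: 9 + 2 = 11
  bin 2: 6 + 5 = 11
  bin 3: 5 + 4 + 1 = 10
  bin 4: 4 + 4 = 8
This matches the lower bound, so 4 is optimal.

4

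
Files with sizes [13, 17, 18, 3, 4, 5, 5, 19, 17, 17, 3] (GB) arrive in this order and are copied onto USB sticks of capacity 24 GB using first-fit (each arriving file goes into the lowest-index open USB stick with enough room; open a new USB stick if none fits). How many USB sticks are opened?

  13 → USB stick 1 (new)  [load 13/24]
  17 → USB stick 2 (new)  [load 17/24]
  18 → USB stick 3 (new)  [load 18/24]
  3 → USB stick 1  [load 16/24]
  4 → USB stick 1  [load 20/24]
  5 → USB stick 2  [load 22/24]
  5 → USB stick 3  [load 23/24]
  19 → USB stick 4 (new)  [load 19/24]
  17 → USB stick 5 (new)  [load 17/24]
  17 → USB stick 6 (new)  [load 17/24]
  3 → USB stick 1  [load 23/24]
6 USB sticks opened.

6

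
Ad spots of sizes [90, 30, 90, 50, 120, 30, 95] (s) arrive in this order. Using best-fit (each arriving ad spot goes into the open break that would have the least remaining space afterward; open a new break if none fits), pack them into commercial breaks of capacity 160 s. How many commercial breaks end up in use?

  90 → break 1 (new)  [load 90/160]
  30 → break 1  [load 120/160]
  90 → break 2 (new)  [load 90/160]
  50 → break 2  [load 140/160]
  120 → break 3 (new)  [load 120/160]
  30 → break 1  [load 150/160]
  95 → break 4 (new)  [load 95/160]
4 commercial breaks opened.

4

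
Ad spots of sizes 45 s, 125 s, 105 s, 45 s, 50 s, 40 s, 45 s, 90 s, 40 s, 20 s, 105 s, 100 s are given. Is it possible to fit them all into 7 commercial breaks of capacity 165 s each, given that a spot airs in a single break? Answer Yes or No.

Yes

A valid assignment using 6 commercial breaks:
  break 1: 125 + 40 = 165
  break 2: 105 + 50 = 155
  break 3: 105 + 45 = 150
  break 4: 100 + 45 + 20 = 165
  break 5: 90 + 45 = 135
  break 6: 40 = 40
That uses only 6 ≤ 7, so 7 commercial breaks are enough.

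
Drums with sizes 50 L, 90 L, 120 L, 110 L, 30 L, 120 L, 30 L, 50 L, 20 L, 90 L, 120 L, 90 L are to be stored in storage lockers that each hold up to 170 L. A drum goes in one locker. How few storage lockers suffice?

Total = 120 + 120 + 120 + 110 + 90 + 90 + 90 + 50 + 50 + 30 + 30 + 20 = 920 L.
Lower bound: ⌈920/170⌉ = 6 storage lockers.
Also, 7 drums each exceed 85 L, and no two of those can share a locker, so at least 7 storage lockers are needed.
A packing using 7 storage lockers:
  locker 1: 120 + 50 = 170
  locker 2: 120 + 50 = 170
  locker 3: 120 + 30 + 20 = 170
  locker 4: 110 + 30 = 140
  locker 5: 90 = 90
  locker 6: 90 = 90
  locker 7: 90 = 90
This matches the lower bound, so 7 is optimal.

7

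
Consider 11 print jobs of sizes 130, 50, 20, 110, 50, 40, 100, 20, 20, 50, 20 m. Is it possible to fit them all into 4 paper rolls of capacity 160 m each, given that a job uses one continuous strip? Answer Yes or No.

A valid assignment using 4 paper rolls:
  roll 1: 130 + 20 = 150
  roll 2: 110 + 50 = 160
  roll 3: 100 + 50 = 150
  roll 4: 50 + 40 + 20 + 20 + 20 = 150
Every load is within 160 m, so 4 paper rolls suffice.

Yes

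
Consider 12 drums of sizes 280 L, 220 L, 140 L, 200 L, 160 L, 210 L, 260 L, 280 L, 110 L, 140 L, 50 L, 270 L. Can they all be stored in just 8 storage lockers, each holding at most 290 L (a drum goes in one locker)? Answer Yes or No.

No

Total = 2320 L; ⌈2320/290⌉ = 8.
The bound of 8 does not rule out 8, but exhaustive search shows no assignment into 8 storage lockers of capacity 290 L exists — the minimum is 9.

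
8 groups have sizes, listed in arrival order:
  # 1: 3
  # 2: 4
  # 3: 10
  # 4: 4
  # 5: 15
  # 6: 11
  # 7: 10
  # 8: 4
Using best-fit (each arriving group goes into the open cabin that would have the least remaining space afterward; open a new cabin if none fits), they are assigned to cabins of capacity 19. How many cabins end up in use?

4

  3 → cabin 1 (new)  [load 3/19]
  4 → cabin 1  [load 7/19]
  10 → cabin 1  [load 17/19]
  4 → cabin 2 (new)  [load 4/19]
  15 → cabin 2  [load 19/19]
  11 → cabin 3 (new)  [load 11/19]
  10 → cabin 4 (new)  [load 10/19]
  4 → cabin 3  [load 15/19]
4 cabins opened.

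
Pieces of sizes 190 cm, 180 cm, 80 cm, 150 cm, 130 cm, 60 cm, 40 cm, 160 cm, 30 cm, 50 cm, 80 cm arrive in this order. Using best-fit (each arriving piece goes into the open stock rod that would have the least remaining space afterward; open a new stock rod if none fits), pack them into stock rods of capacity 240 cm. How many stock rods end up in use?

5

  190 → stock rod 1 (new)  [load 190/240]
  180 → stock rod 2 (new)  [load 180/240]
  80 → stock rod 3 (new)  [load 80/240]
  150 → stock rod 3  [load 230/240]
  130 → stock rod 4 (new)  [load 130/240]
  60 → stock rod 2  [load 240/240]
  40 → stock rod 1  [load 230/240]
  160 → stock rod 5 (new)  [load 160/240]
  30 → stock rod 5  [load 190/240]
  50 → stock rod 5  [load 240/240]
  80 → stock rod 4  [load 210/240]
5 stock rods opened.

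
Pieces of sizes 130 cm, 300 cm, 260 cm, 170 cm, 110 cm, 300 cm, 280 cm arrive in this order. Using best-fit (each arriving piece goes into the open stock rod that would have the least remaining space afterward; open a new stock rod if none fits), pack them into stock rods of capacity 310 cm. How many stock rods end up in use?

6

  130 → stock rod 1 (new)  [load 130/310]
  300 → stock rod 2 (new)  [load 300/310]
  260 → stock rod 3 (new)  [load 260/310]
  170 → stock rod 1  [load 300/310]
  110 → stock rod 4 (new)  [load 110/310]
  300 → stock rod 5 (new)  [load 300/310]
  280 → stock rod 6 (new)  [load 280/310]
6 stock rods opened.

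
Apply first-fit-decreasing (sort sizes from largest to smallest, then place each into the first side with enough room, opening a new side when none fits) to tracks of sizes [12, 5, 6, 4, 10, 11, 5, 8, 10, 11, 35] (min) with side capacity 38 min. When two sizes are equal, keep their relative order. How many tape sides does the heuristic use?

4

Sorted descending: 35, 12, 11, 11, 10, 10, 8, 6, 5, 5, 4.
  35 → side 1 (new)  [load 35/38]
  12 → side 2 (new)  [load 12/38]
  11 → side 2  [load 23/38]
  11 → side 2  [load 34/38]
  10 → side 3 (new)  [load 10/38]
  10 → side 3  [load 20/38]
  8 → side 3  [load 28/38]
  6 → side 3  [load 34/38]
  5 → side 4 (new)  [load 5/38]
  5 → side 4  [load 10/38]
  4 → side 2  [load 38/38]
4 tape sides opened.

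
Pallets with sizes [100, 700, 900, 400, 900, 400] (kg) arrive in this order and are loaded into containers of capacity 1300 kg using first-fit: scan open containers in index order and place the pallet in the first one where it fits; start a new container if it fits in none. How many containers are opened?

3

  100 → container 1 (new)  [load 100/1300]
  700 → container 1  [load 800/1300]
  900 → container 2 (new)  [load 900/1300]
  400 → container 1  [load 1200/1300]
  900 → container 3 (new)  [load 900/1300]
  400 → container 2  [load 1300/1300]
3 containers opened.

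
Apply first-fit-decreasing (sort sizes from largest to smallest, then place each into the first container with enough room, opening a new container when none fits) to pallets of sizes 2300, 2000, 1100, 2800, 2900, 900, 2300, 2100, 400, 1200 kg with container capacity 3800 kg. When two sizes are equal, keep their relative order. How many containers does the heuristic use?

Sorted descending: 2900, 2800, 2300, 2300, 2100, 2000, 1200, 1100, 900, 400.
  2900 → container 1 (new)  [load 2900/3800]
  2800 → container 2 (new)  [load 2800/3800]
  2300 → container 3 (new)  [load 2300/3800]
  2300 → container 4 (new)  [load 2300/3800]
  2100 → container 5 (new)  [load 2100/3800]
  2000 → container 6 (new)  [load 2000/3800]
  1200 → container 3  [load 3500/3800]
  1100 → container 4  [load 3400/3800]
  900 → container 1  [load 3800/3800]
  400 → container 2  [load 3200/3800]
6 containers opened.

6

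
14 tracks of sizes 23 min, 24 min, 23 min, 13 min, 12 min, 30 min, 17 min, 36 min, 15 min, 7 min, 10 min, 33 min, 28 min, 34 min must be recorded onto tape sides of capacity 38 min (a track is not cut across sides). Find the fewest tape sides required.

Total = 36 + 34 + 33 + 30 + 28 + 24 + 23 + 23 + 17 + 15 + 13 + 12 + 10 + 7 = 305 min.
Lower bound: ⌈305/38⌉ = 9 tape sides.
A packing using 9 tape sides:
  side 1: 36 = 36
  side 2: 34 = 34
  side 3: 33 = 33
  side 4: 30 + 7 = 37
  side 5: 28 + 10 = 38
  side 6: 24 + 13 = 37
  side 7: 23 + 15 = 38
  side 8: 23 + 12 = 35
  side 9: 17 = 17
This matches the lower bound, so 9 is optimal.

9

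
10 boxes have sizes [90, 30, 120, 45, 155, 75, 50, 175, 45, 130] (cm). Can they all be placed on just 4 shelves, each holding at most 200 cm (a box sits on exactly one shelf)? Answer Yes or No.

No

Total = 915 cm; ⌈915/200⌉ = 5.
At least 5 shelves are required, but only 4 are allowed.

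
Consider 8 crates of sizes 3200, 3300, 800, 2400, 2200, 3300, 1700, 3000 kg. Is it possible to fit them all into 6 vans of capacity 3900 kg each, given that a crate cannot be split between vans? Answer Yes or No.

Yes

A valid assignment using 6 vans:
  van 1: 3300 = 3300
  van 2: 3300 = 3300
  van 3: 3200 = 3200
  van 4: 3000 + 800 = 3800
  van 5: 2400 = 2400
  van 6: 2200 + 1700 = 3900
Every load is within 3900 kg, so 6 vans suffice.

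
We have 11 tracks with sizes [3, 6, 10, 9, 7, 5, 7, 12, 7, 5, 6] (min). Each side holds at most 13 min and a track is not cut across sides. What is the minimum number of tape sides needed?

Total = 12 + 10 + 9 + 7 + 7 + 7 + 6 + 6 + 5 + 5 + 3 = 77 min.
Lower bound: ⌈77/13⌉ = 6 tape sides.
A packing using 7 tape sides:
  side 1: 12 = 12
  side 2: 10 + 3 = 13
  side 3: 9 = 9
  side 4: 7 + 6 = 13
  side 5: 7 + 6 = 13
  side 6: 7 + 5 = 12
  side 7: 5 = 5
No arrangement into 6 tape sides stays within capacity, so 7 is optimal.

7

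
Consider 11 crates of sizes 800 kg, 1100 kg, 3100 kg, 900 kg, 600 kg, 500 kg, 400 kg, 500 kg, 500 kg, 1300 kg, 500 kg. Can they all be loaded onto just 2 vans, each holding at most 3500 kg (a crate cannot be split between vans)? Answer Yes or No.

No

Total = 10200 kg; ⌈10200/3500⌉ = 3.
At least 3 vans are required, but only 2 are allowed.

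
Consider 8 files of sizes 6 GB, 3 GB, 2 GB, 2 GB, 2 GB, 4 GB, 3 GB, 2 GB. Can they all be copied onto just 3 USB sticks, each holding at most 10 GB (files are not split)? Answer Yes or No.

Yes

A valid assignment using 3 USB sticks:
  USB stick 1: 6 + 4 = 10
  USB stick 2: 3 + 3 + 2 + 2 = 10
  USB stick 3: 2 + 2 = 4
Every load is within 10 GB, so 3 USB sticks suffice.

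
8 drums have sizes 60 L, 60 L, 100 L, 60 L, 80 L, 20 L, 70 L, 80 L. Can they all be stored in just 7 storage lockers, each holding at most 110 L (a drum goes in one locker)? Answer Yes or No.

Yes

A valid assignment using 7 storage lockers:
  locker 1: 100 = 100
  locker 2: 80 + 20 = 100
  locker 3: 80 = 80
  locker 4: 70 = 70
  locker 5: 60 = 60
  locker 6: 60 = 60
  locker 7: 60 = 60
Every load is within 110 L, so 7 storage lockers suffice.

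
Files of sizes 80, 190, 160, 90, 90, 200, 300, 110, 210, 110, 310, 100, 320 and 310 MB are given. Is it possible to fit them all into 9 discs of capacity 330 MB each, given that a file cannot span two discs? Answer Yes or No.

A valid assignment using 9 discs:
  disc 1: 320 = 320
  disc 2: 310 = 310
  disc 3: 310 = 310
  disc 4: 300 = 300
  disc 5: 210 + 110 = 320
  disc 6: 200 + 110 = 310
  disc 7: 190 + 100 = 290
  disc 8: 160 + 90 + 80 = 330
  disc 9: 90 = 90
Every load is within 330 MB, so 9 discs suffice.

Yes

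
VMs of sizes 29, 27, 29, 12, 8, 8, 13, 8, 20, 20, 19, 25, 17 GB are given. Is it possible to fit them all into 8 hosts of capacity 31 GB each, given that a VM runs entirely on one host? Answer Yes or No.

Total = 235 GB; ⌈235/31⌉ = 8.
The bound of 8 does not rule out 8, but exhaustive search shows no assignment into 8 hosts of capacity 31 GB exists — the minimum is 9.

No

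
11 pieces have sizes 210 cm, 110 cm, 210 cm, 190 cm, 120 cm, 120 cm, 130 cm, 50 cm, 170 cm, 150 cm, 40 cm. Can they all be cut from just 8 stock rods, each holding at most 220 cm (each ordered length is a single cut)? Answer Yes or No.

No

Total = 1500 cm; ⌈1500/220⌉ = 7.
8 pieces each exceed half the capacity and cannot share a stock rod, forcing at least 8 stock rods.
The bound of 8 does not rule out 8, but exhaustive search shows no assignment into 8 stock rods of capacity 220 cm exists — the minimum is 9.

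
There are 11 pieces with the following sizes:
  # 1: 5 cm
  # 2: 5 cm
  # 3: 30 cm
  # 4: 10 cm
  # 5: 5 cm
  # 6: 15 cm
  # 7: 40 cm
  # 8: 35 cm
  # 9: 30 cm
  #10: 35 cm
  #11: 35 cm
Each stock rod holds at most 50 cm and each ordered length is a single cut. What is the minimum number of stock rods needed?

Total = 40 + 35 + 35 + 35 + 30 + 30 + 15 + 10 + 5 + 5 + 5 = 245 cm.
Lower bound: ⌈245/50⌉ = 5 stock rods.
Also, 6 pieces each exceed 25 cm, and no two of those can share a stock rod, so at least 6 stock rods are needed.
A packing using 6 stock rods:
  stock rod 1: 40 + 10 = 50
  stock rod 2: 35 + 15 = 50
  stock rod 3: 35 + 5 + 5 + 5 = 50
  stock rod 4: 35 = 35
  stock rod 5: 30 = 30
  stock rod 6: 30 = 30
This matches the lower bound, so 6 is optimal.

6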